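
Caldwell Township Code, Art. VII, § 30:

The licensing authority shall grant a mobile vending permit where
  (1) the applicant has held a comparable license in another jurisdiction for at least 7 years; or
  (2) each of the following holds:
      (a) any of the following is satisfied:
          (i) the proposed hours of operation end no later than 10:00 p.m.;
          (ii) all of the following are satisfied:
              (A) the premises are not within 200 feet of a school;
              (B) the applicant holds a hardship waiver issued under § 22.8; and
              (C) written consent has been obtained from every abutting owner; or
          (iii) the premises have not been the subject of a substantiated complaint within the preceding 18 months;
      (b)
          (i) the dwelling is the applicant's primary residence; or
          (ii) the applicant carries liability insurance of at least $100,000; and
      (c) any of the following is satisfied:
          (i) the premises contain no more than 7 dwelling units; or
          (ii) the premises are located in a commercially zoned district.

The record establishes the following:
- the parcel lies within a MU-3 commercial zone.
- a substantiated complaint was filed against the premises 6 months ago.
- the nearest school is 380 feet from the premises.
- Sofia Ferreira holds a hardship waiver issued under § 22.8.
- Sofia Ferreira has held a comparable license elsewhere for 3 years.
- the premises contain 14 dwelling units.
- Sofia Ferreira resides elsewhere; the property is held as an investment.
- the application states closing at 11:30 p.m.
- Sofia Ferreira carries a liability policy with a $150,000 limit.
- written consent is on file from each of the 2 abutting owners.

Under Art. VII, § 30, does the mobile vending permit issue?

Yes — granted.

(1) prior license ≥ 7 yr — not met.
(i) closes by 10 p.m. — not satisfied.
(A) ≥200 ft from school — met.
(B) hardship waiver — met.
(C) all abutters consent — holds.
So (ii) is satisfied (T AND T AND T).
(iii) no complaint in 18 mo. — not met.
So (a) is satisfied (F OR T OR F).
(i) primary residence — not satisfied.
(ii) insurance ≥ $100,000 — met.
(b): F OR T → true.
(i) ≤ 7 units — fails.
(ii) commercially zoned — satisfied.
(c): F OR T → true.
So (2) is satisfied (T AND T AND T).
So Overall is satisfied (F OR T).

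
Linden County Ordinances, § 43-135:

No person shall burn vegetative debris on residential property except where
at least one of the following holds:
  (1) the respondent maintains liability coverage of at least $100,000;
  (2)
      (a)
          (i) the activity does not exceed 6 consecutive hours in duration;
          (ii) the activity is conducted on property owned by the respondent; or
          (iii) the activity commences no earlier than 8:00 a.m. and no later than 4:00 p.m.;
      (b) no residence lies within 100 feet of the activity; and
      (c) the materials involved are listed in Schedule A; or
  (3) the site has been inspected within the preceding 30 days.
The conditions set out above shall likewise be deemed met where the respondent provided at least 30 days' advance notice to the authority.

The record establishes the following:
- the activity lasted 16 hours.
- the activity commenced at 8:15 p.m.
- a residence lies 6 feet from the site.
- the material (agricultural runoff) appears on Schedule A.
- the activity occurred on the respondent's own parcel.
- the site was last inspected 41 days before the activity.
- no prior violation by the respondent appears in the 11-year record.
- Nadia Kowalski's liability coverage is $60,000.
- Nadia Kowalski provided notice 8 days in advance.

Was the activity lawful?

No — unlawful.

(1) coverage ≥ $100,000 — fails.
(i) ≤ 6 hrs duration — not met.
(ii) own property — holds.
(iii) start within hours — fails.
So (a) is satisfied (F OR T OR F).
(b) no residence in 100 ft — not met.
(c) Schedule A material — met.
So (2) is not satisfied (T AND F AND T).
(3) site inspected — fails.
So Overall is not satisfied (F OR F OR F).
Exception (≥30 days' notice) — not satisfied.
Result: main false OR exception false → false.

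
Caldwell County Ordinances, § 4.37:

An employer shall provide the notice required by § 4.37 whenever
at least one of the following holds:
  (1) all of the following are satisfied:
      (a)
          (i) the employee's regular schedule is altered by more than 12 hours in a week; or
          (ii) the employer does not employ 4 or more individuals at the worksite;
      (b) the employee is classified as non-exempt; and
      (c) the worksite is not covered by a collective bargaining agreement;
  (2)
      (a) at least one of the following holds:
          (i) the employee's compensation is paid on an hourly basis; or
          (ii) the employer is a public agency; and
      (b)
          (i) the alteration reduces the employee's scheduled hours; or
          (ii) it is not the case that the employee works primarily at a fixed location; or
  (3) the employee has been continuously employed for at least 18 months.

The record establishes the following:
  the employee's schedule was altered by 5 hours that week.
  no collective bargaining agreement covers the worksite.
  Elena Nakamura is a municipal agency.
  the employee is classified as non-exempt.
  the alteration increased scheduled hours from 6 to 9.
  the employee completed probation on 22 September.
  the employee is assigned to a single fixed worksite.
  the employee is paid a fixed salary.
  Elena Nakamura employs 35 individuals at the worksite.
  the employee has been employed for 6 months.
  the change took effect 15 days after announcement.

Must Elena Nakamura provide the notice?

(i) schedule shift > 12h — not satisfied.
(ii) not (≥ 4 at site) — not met.
(a) = F OR F = false.
(b) non-exempt — met.
(c) no CBA — satisfied.
(1): F AND T AND T → false.
(i) hourly-paid — not satisfied.
(ii) public agency — satisfied.
(a) = F OR T = true.
(i) hours reduced — not met.
(ii) not (fixed location) — fails.
(b) = F OR F = false.
(2): T AND F → false.
(3) tenure ≥ 18 mo. — not met.
Overall: F OR F OR F → false.

No — not required.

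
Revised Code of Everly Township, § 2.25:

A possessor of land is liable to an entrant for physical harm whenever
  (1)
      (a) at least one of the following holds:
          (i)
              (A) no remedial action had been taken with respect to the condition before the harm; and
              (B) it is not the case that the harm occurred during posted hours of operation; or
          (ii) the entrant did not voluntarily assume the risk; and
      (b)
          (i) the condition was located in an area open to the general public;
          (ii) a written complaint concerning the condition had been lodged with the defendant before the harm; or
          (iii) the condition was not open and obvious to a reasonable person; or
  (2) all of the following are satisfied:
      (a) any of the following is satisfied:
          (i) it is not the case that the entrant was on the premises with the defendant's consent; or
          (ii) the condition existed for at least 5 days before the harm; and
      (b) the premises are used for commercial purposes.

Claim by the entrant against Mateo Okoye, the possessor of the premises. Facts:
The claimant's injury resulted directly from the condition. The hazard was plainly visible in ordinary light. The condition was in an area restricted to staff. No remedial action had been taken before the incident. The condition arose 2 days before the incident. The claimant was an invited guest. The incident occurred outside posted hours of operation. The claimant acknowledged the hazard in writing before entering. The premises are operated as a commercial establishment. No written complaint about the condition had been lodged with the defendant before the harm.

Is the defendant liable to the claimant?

No — not liable.

(A) no remedial action — satisfied.
(B) not (during posted hours) — holds.
(i): T AND T → true.
(ii) no assumed risk — not satisfied.
So (a) is satisfied (T OR F).
(i) public area — fails.
(ii) complaint lodged — not met.
(iii) not open/obvious — fails.
(b) = F OR F OR F = false.
(1) = T AND F = false.
(i) not (consent to enter) — not met.
(ii) condition ≥5 days old — fails.
So (a) is not satisfied (F OR F).
(b) commercial use — met.
(2): F AND T → false.
Overall: F OR F → false.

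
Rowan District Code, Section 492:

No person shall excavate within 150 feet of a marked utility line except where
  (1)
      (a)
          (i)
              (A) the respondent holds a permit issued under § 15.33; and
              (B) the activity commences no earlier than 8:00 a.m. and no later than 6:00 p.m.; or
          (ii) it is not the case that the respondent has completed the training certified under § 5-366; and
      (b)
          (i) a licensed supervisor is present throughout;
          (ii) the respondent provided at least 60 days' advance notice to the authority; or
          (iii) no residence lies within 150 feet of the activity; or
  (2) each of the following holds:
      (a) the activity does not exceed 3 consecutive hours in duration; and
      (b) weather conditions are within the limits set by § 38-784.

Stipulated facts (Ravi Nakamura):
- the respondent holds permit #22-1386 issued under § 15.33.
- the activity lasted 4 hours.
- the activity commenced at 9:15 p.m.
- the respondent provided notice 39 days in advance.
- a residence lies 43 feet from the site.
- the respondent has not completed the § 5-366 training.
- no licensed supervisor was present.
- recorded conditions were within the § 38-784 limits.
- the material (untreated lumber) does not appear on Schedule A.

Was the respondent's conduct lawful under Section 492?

No — unlawful.

(A) holds permit — holds.
(B) start within hours — not satisfied.
(i): T AND F → false.
(ii) not (training certified) — met.
(a): F OR T → true.
(i) supervisor present — not satisfied.
(ii) ≥60 days' notice — fails.
(iii) no residence in 150 ft — not met.
(b) = F OR F OR F = false.
So (1) is not satisfied (T AND F).
(a) ≤ 3 hrs duration — not satisfied.
(b) weather ok — holds.
(2): F AND T → false.
Overall: F OR F → false.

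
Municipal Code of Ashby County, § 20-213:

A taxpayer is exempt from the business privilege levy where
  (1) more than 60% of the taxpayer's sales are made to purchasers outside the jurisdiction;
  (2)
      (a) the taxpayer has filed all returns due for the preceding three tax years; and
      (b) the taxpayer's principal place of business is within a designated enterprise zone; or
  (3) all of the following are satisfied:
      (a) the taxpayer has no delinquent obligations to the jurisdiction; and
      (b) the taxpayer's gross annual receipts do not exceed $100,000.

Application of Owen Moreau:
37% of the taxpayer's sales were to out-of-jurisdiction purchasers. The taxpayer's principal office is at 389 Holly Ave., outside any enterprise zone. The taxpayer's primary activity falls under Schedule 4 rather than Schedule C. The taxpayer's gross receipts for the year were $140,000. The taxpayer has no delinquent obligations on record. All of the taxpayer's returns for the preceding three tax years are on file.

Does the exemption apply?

(1) >60% out-of-jur. sales — not satisfied.
(a) returns current — satisfied.
(b) in enterprise zone — not met.
(2): T AND F → false.
(a) no delinquency — satisfied.
(b) receipts ≤ $100,000 — fails.
(3) = T AND F = false.
Overall: F OR F OR F → false.

No — not exempt.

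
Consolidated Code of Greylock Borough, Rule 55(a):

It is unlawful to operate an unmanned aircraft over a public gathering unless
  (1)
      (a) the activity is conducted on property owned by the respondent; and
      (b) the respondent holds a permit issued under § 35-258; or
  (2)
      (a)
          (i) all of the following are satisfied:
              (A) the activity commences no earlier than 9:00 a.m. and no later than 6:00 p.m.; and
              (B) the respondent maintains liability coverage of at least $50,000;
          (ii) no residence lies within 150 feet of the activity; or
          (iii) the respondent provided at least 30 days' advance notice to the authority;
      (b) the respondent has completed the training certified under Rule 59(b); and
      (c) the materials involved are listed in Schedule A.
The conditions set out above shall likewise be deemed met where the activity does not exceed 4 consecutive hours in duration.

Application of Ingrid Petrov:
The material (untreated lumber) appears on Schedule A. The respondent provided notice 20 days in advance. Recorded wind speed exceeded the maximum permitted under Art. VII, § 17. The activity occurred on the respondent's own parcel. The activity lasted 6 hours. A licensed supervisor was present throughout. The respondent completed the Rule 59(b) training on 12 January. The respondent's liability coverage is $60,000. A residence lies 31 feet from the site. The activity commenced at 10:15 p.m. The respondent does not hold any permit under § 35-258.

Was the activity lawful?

No — unlawful.

(a) own property — met.
(b) holds permit — not satisfied.
(1) = T AND F = false.
(A) start within hours — fails.
(B) coverage ≥ $50,000 — met.
So (i) is not satisfied (F AND T).
(ii) no residence in 150 ft — fails.
(iii) ≥30 days' notice — not satisfied.
(a): F OR F OR F → false.
(b) training certified — satisfied.
(c) Schedule A material — holds.
(2): F AND T AND T → false.
Overall = F OR F = false.
Exception (≤ 4 hrs duration) — not satisfied.
Result: main false OR exception false → false.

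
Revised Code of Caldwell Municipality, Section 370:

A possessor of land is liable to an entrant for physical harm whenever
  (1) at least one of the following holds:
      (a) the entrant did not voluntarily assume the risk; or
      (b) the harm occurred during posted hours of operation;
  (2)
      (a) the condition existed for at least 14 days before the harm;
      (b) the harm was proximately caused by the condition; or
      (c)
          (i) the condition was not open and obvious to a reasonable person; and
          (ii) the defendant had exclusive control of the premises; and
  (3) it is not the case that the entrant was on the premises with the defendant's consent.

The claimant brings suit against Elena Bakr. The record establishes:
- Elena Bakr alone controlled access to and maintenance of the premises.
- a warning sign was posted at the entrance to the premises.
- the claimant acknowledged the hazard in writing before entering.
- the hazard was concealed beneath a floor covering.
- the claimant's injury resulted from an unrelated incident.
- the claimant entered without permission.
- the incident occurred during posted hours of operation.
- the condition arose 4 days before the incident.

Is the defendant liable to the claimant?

(a) no assumed risk — fails.
(b) during posted hours — met.
(1): F OR T → true.
(a) condition ≥14 days old — not met.
(b) proximate cause — fails.
(i) not open/obvious — satisfied.
(ii) exclusive control — holds.
So (c) is satisfied (T AND T).
(2): F OR F OR T → true.
(3) not (consent to enter) — met.
So Overall is satisfied (T AND T AND T).

Yes — liable.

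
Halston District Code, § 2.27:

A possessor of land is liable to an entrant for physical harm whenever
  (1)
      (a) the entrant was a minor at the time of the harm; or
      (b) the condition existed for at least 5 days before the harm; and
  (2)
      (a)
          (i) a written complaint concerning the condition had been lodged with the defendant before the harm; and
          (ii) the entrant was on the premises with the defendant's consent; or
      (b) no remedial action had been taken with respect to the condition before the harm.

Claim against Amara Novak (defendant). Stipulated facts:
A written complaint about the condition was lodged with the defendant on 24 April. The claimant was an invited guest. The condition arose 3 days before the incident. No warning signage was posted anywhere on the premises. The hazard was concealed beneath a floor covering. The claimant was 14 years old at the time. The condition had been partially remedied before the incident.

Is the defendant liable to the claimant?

Yes — liable.

(a) entrant a minor — satisfied.
(b) condition ≥5 days old — not met.
(1) = T OR F = true.
(i) complaint lodged — holds.
(ii) consent to enter — met.
(a) = T AND T = true.
(b) no remedial action — not satisfied.
(2): T OR F → true.
So Overall is satisfied (T AND T).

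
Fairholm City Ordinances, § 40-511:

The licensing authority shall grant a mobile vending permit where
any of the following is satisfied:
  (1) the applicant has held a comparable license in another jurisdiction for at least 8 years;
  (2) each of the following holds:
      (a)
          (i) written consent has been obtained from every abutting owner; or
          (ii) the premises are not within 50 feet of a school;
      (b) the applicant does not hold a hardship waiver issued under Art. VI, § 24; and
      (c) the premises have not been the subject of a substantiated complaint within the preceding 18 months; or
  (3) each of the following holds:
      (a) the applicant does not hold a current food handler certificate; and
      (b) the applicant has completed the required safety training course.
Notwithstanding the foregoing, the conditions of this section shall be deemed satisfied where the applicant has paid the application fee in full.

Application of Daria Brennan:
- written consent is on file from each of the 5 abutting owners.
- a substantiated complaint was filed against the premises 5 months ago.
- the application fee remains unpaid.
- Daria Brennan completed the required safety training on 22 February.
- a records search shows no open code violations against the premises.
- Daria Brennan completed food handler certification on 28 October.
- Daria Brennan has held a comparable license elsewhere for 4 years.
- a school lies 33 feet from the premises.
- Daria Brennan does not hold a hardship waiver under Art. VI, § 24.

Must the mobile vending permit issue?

(1) prior license ≥ 8 yr — fails.
(i) all abutters consent — holds.
(ii) ≥50 ft from school — not met.
(a) = T OR F = true.
(b) not (hardship waiver) — met.
(c) no complaint in 18 mo. — fails.
(2): T AND T AND F → false.
(a) not (food handler cert.) — not satisfied.
(b) safety training — holds.
(3): F AND T → false.
Overall: F OR F OR F → false.
Exception (fee paid) — not satisfied.
Result: main false OR exception false → false.

No — denied.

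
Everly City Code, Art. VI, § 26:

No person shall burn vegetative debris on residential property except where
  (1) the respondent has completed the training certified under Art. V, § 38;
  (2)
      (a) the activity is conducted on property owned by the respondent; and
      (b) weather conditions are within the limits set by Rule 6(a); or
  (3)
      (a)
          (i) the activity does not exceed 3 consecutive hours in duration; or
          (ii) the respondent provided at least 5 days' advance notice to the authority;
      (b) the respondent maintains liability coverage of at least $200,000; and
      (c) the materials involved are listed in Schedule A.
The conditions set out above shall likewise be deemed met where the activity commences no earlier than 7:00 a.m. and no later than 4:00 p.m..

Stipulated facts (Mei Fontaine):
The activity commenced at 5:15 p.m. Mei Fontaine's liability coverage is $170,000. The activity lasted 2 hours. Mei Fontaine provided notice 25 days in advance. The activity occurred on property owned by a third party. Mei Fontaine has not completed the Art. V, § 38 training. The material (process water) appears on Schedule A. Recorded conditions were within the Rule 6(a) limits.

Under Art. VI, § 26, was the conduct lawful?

No — unlawful.

(1) training certified — fails.
(a) own property — not satisfied.
(b) weather ok — holds.
So (2) is not satisfied (F AND T).
(i) ≤ 3 hrs duration — met.
(ii) ≥5 days' notice — holds.
(a) = T OR T = true.
(b) coverage ≥ $200,000 — fails.
(c) Schedule A material — satisfied.
So (3) is not satisfied (T AND F AND T).
Overall: F OR F OR F → false.
Exception (start within hours) — not satisfied.
Result: main false OR exception false → false.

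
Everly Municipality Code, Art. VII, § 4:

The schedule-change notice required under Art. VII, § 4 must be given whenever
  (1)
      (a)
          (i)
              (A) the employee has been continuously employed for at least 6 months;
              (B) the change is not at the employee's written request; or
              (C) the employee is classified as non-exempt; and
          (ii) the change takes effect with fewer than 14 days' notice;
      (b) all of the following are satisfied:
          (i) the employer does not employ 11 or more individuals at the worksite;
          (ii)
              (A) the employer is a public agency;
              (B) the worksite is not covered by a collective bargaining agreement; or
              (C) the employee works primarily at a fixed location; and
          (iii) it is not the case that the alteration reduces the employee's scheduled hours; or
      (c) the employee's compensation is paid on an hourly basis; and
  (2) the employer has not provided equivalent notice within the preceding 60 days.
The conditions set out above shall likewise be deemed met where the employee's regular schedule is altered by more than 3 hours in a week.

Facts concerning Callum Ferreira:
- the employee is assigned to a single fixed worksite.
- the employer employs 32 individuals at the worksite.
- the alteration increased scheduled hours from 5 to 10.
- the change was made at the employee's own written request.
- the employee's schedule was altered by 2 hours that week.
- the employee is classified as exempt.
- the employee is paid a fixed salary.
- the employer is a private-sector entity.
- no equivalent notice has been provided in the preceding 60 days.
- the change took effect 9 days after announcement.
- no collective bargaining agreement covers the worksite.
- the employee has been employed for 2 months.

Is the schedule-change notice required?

No — not required.

(A) tenure ≥ 6 mo. — not met.
(B) not employee-requested — not met.
(C) non-exempt — not satisfied.
(i) = F OR F OR F = false.
(ii) < 14 days' notice — satisfied.
(a): F AND T → false.
(i) not (≥ 11 at site) — not met.
(A) public agency — not met.
(B) no CBA — met.
(C) fixed location — satisfied.
So (ii) is satisfied (F OR T OR T).
(iii) not (hours reduced) — holds.
(b) = F AND T AND T = false.
(c) hourly-paid — not satisfied.
(1): F OR F OR F → false.
(2) no recent notice — satisfied.
So Overall is not satisfied (F AND T).
Exception (schedule shift > 3h) — not satisfied.
Result: main false OR exception false → false.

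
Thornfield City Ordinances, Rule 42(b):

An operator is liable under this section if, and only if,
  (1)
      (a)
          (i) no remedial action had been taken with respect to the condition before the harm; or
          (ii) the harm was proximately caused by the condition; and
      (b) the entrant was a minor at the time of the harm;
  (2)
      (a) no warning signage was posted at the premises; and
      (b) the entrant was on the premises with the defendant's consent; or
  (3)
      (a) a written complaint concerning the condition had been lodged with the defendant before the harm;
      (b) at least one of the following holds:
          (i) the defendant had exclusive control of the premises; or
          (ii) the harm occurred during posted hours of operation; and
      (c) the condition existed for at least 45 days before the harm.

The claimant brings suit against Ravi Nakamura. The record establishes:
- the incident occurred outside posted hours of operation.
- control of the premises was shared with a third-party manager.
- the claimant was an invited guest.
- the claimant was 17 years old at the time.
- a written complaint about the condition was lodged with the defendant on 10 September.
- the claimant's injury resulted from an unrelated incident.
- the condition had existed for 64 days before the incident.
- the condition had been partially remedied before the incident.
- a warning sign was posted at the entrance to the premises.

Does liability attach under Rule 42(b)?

(i) no remedial action — fails.
(ii) proximate cause — not met.
So (a) is not satisfied (F OR F).
(b) entrant a minor — satisfied.
So (1) is not satisfied (F AND T).
(a) no signage posted — fails.
(b) consent to enter — satisfied.
(2): F AND T → false.
(a) complaint lodged — satisfied.
(i) exclusive control — not met.
(ii) during posted hours — not satisfied.
(b) = F OR F = false.
(c) condition ≥45 days old — holds.
(3): T AND F AND T → false.
So Overall is not satisfied (F OR F OR F).

No — not liable.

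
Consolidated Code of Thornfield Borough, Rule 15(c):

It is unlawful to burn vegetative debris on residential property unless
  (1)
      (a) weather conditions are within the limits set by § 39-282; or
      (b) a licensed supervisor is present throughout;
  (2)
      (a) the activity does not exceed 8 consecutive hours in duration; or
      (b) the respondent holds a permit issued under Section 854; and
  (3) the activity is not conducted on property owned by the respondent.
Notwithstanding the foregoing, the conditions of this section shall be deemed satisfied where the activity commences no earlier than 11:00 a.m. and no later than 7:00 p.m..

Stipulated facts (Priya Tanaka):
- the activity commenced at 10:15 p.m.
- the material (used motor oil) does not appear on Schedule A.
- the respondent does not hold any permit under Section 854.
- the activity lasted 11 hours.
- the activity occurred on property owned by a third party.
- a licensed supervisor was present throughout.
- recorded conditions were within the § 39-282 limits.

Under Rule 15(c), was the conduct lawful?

No — unlawful.

(a) weather ok — holds.
(b) supervisor present — satisfied.
(1): T OR T → true.
(a) ≤ 8 hrs duration — not met.
(b) holds permit — not satisfied.
(2) = F OR F = false.
(3) not (own property) — satisfied.
Overall: T AND F AND T → false.
Exception (start within hours) — not satisfied.
Result: main false OR exception false → false.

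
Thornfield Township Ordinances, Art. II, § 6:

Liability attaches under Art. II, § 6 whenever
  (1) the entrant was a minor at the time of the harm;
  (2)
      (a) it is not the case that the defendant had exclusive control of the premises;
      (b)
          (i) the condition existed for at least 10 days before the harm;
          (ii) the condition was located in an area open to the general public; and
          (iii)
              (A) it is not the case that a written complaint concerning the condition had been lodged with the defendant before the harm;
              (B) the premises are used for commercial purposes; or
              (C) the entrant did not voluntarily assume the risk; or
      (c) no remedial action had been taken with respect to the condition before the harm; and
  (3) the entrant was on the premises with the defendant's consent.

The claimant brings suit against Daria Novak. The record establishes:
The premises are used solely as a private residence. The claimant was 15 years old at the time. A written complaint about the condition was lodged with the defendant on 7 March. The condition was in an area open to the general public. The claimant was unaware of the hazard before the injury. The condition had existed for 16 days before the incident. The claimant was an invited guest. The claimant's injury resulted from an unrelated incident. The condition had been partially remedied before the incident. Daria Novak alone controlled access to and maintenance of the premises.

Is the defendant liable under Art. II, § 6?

Yes — liable.

(1) entrant a minor — satisfied.
(a) not (exclusive control) — fails.
(i) condition ≥10 days old — satisfied.
(ii) public area — met.
(A) not (complaint lodged) — fails.
(B) commercial use — fails.
(C) no assumed risk — holds.
(iii) = F OR F OR T = true.
(b): T AND T AND T → true.
(c) no remedial action — not satisfied.
(2) = F OR T OR F = true.
(3) consent to enter — satisfied.
So Overall is satisfied (T AND T AND T).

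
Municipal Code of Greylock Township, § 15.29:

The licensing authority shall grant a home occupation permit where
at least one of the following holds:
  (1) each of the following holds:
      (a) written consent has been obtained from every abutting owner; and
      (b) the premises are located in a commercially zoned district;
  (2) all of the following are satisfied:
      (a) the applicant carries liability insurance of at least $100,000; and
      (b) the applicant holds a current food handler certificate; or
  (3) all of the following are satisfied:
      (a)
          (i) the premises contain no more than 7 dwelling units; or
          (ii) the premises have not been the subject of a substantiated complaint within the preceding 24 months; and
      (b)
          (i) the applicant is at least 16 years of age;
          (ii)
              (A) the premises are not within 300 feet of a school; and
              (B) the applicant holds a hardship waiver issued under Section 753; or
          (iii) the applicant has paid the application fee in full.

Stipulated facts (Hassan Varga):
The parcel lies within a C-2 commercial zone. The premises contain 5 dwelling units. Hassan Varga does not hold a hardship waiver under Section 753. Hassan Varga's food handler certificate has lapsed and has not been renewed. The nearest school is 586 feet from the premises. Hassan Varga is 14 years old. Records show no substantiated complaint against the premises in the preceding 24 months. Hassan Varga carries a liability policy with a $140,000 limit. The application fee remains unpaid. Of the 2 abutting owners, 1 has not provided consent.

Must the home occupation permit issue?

No — denied.

(a) all abutters consent — not met.
(b) commercially zoned — met.
So (1) is not satisfied (F AND T).
(a) insurance ≥ $100,000 — satisfied.
(b) food handler cert. — not met.
So (2) is not satisfied (T AND F).
(i) ≤ 7 units — holds.
(ii) no complaint in 24 mo. — holds.
(a): T OR T → true.
(i) age ≥ 16 — fails.
(A) ≥300 ft from school — holds.
(B) hardship waiver — fails.
So (ii) is not satisfied (T AND F).
(iii) fee paid — not met.
(b) = F OR F OR F = false.
(3): T AND F → false.
Overall = F OR F OR F = false.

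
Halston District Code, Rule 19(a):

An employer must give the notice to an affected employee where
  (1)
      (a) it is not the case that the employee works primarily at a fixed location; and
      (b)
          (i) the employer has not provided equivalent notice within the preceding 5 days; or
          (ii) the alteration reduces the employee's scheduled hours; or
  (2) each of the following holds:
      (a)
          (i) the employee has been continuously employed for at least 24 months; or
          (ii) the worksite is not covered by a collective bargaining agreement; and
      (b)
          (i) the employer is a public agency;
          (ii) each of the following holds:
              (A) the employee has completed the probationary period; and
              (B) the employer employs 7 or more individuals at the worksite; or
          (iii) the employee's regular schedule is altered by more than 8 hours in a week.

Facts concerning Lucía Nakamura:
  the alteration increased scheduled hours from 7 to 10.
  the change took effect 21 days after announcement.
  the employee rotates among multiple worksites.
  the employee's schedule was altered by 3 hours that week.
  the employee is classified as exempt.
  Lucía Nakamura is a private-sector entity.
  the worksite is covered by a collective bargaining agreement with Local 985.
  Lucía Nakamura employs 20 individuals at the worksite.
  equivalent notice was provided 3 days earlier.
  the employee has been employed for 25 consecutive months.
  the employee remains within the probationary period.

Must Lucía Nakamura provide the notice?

No — not required.

(a) not (fixed location) — met.
(i) no recent notice — fails.
(ii) hours reduced — fails.
(b): F OR F → false.
(1): T AND F → false.
(i) tenure ≥ 24 mo. — satisfied.
(ii) no CBA — not satisfied.
(a) = T OR F = true.
(i) public agency — fails.
(A) past probation — not satisfied.
(B) ≥ 7 at site — holds.
(ii) = F AND T = false.
(iii) schedule shift > 8h — fails.
So (b) is not satisfied (F OR F OR F).
(2): T AND F → false.
Overall = F OR F = false.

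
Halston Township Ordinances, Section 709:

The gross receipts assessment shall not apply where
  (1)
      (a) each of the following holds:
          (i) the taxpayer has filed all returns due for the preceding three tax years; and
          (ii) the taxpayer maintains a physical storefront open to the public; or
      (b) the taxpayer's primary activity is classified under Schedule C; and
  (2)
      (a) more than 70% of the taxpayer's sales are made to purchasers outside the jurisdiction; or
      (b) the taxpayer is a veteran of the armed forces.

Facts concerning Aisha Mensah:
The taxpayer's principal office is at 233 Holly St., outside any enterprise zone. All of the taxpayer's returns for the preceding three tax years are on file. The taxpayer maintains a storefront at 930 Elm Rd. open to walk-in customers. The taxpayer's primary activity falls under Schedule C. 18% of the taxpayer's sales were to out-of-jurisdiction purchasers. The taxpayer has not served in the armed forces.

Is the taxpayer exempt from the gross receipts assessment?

(i) returns current — met.
(ii) has storefront — met.
So (a) is satisfied (T AND T).
(b) Schedule C activity — satisfied.
(1) = T OR T = true.
(a) >70% out-of-jur. sales — not satisfied.
(b) veteran — fails.
So (2) is not satisfied (F OR F).
So Overall is not satisfied (T AND F).

No — not exempt.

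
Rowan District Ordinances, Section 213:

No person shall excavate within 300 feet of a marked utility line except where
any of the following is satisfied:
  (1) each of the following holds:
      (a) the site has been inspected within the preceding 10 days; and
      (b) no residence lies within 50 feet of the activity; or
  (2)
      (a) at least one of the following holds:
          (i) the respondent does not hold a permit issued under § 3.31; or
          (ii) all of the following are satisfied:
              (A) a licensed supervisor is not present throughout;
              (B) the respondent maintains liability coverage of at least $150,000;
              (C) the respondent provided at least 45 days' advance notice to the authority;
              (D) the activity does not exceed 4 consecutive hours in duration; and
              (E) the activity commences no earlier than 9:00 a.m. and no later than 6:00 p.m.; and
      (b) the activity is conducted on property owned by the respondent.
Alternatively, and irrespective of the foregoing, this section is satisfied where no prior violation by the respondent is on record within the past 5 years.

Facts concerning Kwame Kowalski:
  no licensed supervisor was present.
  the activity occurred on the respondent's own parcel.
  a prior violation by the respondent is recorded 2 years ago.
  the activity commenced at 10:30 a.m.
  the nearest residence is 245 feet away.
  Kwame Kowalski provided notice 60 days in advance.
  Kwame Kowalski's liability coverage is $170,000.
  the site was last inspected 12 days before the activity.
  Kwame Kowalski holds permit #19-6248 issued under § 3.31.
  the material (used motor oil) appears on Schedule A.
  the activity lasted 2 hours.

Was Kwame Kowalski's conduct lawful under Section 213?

Yes — lawful.

(a) site inspected — not satisfied.
(b) no residence in 50 ft — holds.
(1) = F AND T = false.
(i) not (holds permit) — not satisfied.
(A) not (supervisor present) — holds.
(B) coverage ≥ $150,000 — holds.
(C) ≥45 days' notice — met.
(D) ≤ 4 hrs duration — holds.
(E) start within hours — met.
So (ii) is satisfied (T AND T AND T AND T AND T).
(a) = F OR T = true.
(b) own property — satisfied.
(2) = T AND T = true.
Overall: F OR T → true.
Exception (no prior violation) — not satisfied.
Result: main true OR exception false → true.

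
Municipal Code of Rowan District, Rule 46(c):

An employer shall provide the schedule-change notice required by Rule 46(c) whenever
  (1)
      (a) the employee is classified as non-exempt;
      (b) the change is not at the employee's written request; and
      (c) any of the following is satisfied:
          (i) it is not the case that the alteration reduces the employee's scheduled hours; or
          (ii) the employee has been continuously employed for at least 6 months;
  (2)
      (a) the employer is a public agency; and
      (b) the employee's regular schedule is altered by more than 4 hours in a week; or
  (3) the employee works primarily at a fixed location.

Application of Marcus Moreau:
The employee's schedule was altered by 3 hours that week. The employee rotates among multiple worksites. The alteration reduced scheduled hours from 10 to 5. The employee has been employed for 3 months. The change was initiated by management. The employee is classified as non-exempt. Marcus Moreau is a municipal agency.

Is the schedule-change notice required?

No — not required.

(a) non-exempt — satisfied.
(b) not employee-requested — met.
(i) not (hours reduced) — fails.
(ii) tenure ≥ 6 mo. — not met.
(c): F OR F → false.
(1): T AND T AND F → false.
(a) public agency — holds.
(b) schedule shift > 4h — not satisfied.
(2): T AND F → false.
(3) fixed location — not satisfied.
Overall: F OR F OR F → false.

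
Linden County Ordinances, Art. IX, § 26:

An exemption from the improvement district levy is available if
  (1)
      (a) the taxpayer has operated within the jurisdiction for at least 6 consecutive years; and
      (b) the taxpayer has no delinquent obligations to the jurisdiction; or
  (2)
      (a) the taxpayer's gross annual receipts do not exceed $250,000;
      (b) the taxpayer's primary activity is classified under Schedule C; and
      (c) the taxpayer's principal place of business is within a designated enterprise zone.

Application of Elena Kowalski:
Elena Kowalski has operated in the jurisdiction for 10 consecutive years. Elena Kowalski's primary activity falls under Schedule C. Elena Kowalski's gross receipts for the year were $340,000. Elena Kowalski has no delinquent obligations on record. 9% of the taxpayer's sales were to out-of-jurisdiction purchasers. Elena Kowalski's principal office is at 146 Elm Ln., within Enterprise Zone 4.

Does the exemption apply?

Yes — exempt.

(a) ≥ 6 yrs in jurisdiction — satisfied.
(b) no delinquency — holds.
(1): T AND T → true.
(a) receipts ≤ $250,000 — fails.
(b) Schedule C activity — holds.
(c) in enterprise zone — satisfied.
So (2) is not satisfied (F AND T AND T).
Overall = T OR F = true.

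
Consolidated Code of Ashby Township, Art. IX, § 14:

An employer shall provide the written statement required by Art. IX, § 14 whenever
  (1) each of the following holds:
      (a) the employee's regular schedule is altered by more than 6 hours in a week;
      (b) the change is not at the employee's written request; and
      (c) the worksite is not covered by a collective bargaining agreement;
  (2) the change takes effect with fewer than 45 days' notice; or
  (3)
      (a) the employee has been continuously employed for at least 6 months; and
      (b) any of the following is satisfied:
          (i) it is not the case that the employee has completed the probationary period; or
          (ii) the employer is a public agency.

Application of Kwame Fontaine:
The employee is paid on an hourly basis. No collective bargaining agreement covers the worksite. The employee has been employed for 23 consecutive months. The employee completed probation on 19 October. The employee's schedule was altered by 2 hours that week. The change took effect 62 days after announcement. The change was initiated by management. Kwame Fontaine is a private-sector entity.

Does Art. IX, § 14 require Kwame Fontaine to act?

No — not required.

(a) schedule shift > 6h — not met.
(b) not employee-requested — holds.
(c) no CBA — satisfied.
(1): F AND T AND T → false.
(2) < 45 days' notice — not satisfied.
(a) tenure ≥ 6 mo. — met.
(i) not (past probation) — fails.
(ii) public agency — fails.
So (b) is not satisfied (F OR F).
(3): T AND F → false.
Overall = F OR F OR F = false.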